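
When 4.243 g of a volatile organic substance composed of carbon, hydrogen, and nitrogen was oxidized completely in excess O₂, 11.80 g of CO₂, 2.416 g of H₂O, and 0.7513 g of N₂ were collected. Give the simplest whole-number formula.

C5H5N

mol C = 11.80 g CO₂ ÷ 44.009 g/mol = 0.26813 mol
mol H = 2 × 2.416 g H₂O ÷ 18.015 g/mol = 0.26822 mol
mol N = 2 × 0.7513 g N₂ ÷ 28.014 g/mol = 0.053637 mol
Divide by the smallest (0.053637 mol): C 4.999, H 5.001, N 1.000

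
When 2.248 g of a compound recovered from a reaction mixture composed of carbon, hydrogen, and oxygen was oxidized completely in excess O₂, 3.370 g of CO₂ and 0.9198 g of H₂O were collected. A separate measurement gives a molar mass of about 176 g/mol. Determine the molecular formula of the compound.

mol C = 3.370 g CO₂ ÷ 44.009 g/mol = 0.076575 mol
mol H = 2 × 0.9198 g H₂O ÷ 18.015 g/mol = 0.10211 mol
mass O = 2.248 − (0.91975 + 0.10293) = 1.2253 g → mol O = 1.2253 ÷ 15.999 = 0.076587 mol
Divide by the smallest (0.076575 mol): C 1.000, H 1.334, O 1.000
Multiplying each by 3 gives whole numbers: C 3.00, H 4.00, O 3.00
Empirical formula: C3H4O3
Empirical-formula mass = 88.06 g/mol; 176 ÷ 88.06 ≈ 2, so the molecular formula is C6H8O6.

C6H8O6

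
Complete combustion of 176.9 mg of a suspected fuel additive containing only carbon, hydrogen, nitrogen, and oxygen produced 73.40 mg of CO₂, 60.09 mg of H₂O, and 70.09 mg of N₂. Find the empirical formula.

mol C = 0.07340 g CO₂ ÷ 44.009 g/mol = 0.0016678 mol
mol H = 2 × 0.06009 g H₂O ÷ 18.015 g/mol = 0.0066711 mol
mol N = 2 × 0.07009 g N₂ ÷ 28.014 g/mol = 0.0050039 mol
mass O = 0.1769 − (0.020032 + 0.0067245 + 0.070090) = 0.080053 g → mol O = 0.080053 ÷ 15.999 = 0.0050036 mol
Divide by the smallest (0.0016678 mol): C 1.000, H 4.000, N 3.000, O 3.000

CH4N3O3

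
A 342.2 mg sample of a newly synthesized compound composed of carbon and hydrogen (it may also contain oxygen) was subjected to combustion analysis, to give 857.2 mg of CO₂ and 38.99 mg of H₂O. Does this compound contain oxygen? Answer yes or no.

mol C = 0.8572 g CO₂ ÷ 44.009 g/mol = 0.019478 mol
mol H = 2 × 0.03899 g H₂O ÷ 18.015 g/mol = 0.0043286 mol
C and H account for only 0.23831 g of the 0.3422 g sample; the remaining 0.10389 g must be oxygen.

yes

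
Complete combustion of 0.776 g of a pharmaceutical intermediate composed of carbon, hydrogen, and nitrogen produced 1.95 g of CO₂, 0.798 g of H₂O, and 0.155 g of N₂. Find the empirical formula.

mol C = 1.95 g CO₂ ÷ 44.009 g/mol = 0.04431 mol
mol H = 2 × 0.798 g H₂O ÷ 18.015 g/mol = 0.08859 mol
mol N = 2 × 0.155 g N₂ ÷ 28.014 g/mol = 0.01107 mol
Divide by the smallest (0.01107 mol): C 4.004, H 8.006, N 1.000

C4H8N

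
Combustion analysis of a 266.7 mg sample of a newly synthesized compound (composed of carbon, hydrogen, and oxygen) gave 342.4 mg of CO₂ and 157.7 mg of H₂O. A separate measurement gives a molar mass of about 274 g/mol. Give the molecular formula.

mol C = 0.3424 g CO₂ ÷ 44.009 g/mol = 0.0077802 mol
mol H = 2 × 0.1577 g H₂O ÷ 18.015 g/mol = 0.017508 mol
mass O = 0.2667 − (0.093448 + 0.017648) = 0.15560 g → mol O = 0.15560 ÷ 15.999 = 0.0097259 mol
Divide by the smallest (0.0077802 mol): C 1.000, H 2.250, O 1.250
Multiplying each by 4 gives whole numbers: C 4.00, H 9.00, O 5.00
Empirical formula: C4H9O5
Empirical-formula mass = 137.11 g/mol; 274 ÷ 137.11 ≈ 2, so the molecular formula is C8H18O10.

C8H18O10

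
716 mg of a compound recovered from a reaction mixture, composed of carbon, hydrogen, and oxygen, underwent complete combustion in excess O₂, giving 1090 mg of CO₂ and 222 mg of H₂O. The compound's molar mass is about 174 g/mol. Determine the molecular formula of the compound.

C6H6O6

mol C = 1.09 g CO₂ ÷ 44.009 g/mol = 0.02477 mol
mol H = 2 × 0.222 g H₂O ÷ 18.015 g/mol = 0.02465 mol
mass O = 0.716 − (0.2975 + 0.02484) = 0.3937 g → mol O = 0.3937 ÷ 15.999 = 0.02461 mol
Divide by the smallest (0.02461 mol): C 1.007, H 1.002, O 1.000
Empirical formula: CHO
Empirical-formula mass = 29.02 g/mol; 174 ÷ 29.02 ≈ 6, so the molecular formula is C6H6O6.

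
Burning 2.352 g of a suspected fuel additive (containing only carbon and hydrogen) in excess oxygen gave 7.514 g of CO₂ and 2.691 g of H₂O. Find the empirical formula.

C4H7

mol C = 7.514 g CO₂ ÷ 44.009 g/mol = 0.17074 mol
mol H = 2 × 2.691 g H₂O ÷ 18.015 g/mol = 0.29875 mol
Divide by the smallest (0.17074 mol): C 1.000, H 1.750
Multiplying each by 4 gives whole numbers: C 4.00, H 7.00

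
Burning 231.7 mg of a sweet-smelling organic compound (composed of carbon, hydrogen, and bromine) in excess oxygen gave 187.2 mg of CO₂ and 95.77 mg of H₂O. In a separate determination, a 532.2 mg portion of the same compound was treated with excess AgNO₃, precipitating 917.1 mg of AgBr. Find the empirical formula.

mol C = 0.1872 g CO₂ ÷ 44.009 g/mol = 0.0042537 mol
mol H = 2 × 0.09577 g H₂O ÷ 18.015 g/mol = 0.010632 mol
From the AgBr data: mol Br per gram of compound = (0.9171 ÷ 187.772) ÷ 0.5322 = 0.0091772 mol/g, so in the 0.2317 g combustion sample mol Br = 0.0021264 mol
Divide by the smallest (0.0021264 mol): C 2.000, H 5.000, Br 1.000

C2H5Br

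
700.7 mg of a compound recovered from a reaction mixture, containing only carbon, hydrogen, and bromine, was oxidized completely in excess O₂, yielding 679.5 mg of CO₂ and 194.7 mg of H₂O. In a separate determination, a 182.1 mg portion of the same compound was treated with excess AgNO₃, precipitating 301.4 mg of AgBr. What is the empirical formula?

C5H7Br2

mol C = 0.6795 g CO₂ ÷ 44.009 g/mol = 0.015440 mol
mol H = 2 × 0.1947 g H₂O ÷ 18.015 g/mol = 0.021615 mol
From the AgBr data: mol Br per gram of compound = (0.3014 ÷ 187.772) ÷ 0.1821 = 0.0088146 mol/g, so in the 0.7007 g combustion sample mol Br = 0.0061764 mol
Divide by the smallest (0.0061764 mol): C 2.500, H 3.500, Br 1.000
Multiplying each by 2 gives whole numbers: C 5.00, H 7.00, Br 2.00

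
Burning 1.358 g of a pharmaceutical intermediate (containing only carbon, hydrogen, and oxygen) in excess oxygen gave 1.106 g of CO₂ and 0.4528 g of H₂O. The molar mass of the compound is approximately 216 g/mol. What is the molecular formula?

mol C = 1.106 g CO₂ ÷ 44.009 g/mol = 0.025131 mol
mol H = 2 × 0.4528 g H₂O ÷ 18.015 g/mol = 0.050269 mol
mass O = 1.358 − (0.30185 + 0.050671) = 1.0055 g → mol O = 1.0055 ÷ 15.999 = 0.062846 mol
Divide by the smallest (0.025131 mol): C 1.000, H 2.000, O 2.501
Multiplying each by 2 gives whole numbers: C 2.00, H 4.00, O 5.00
Empirical formula: C2H4O5
Empirical-formula mass = 108.05 g/mol; 216 ÷ 108.05 ≈ 2, so the molecular formula is C4H8O10.

C4H8O10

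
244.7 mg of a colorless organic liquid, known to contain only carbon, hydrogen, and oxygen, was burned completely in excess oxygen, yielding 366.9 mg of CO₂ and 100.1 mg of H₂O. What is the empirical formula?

mol C = 0.3669 g CO₂ ÷ 44.009 g/mol = 0.0083369 mol
mol H = 2 × 0.1001 g H₂O ÷ 18.015 g/mol = 0.011113 mol
mass O = 0.2447 − (0.10013 + 0.011202) = 0.13336 g → mol O = 0.13336 ÷ 15.999 = 0.0083357 mol
Divide by the smallest (0.0083357 mol): C 1.000, H 1.333, O 1.000
Multiplying each by 3 gives whole numbers: C 3.00, H 4.00, O 3.00

C3H4O3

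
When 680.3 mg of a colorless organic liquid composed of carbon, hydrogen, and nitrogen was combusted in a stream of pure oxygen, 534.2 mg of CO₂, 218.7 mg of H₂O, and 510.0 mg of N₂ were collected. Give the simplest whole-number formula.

mol C = 0.5342 g CO₂ ÷ 44.009 g/mol = 0.012138 mol
mol H = 2 × 0.2187 g H₂O ÷ 18.015 g/mol = 0.024280 mol
mol N = 2 × 0.5100 g N₂ ÷ 28.014 g/mol = 0.036410 mol
Divide by the smallest (0.012138 mol): C 1.000, H 2.000, N 3.000

CH2N3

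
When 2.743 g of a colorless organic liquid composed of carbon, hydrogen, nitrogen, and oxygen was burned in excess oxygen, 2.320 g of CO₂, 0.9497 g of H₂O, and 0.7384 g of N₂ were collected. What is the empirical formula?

mol C = 2.320 g CO₂ ÷ 44.009 g/mol = 0.052716 mol
mol H = 2 × 0.9497 g H₂O ÷ 18.015 g/mol = 0.10543 mol
mol N = 2 × 0.7384 g N₂ ÷ 28.014 g/mol = 0.052716 mol
mass O = 2.743 − (0.63318 + 0.10628 + 0.73840) = 1.2651 g → mol O = 1.2651 ÷ 15.999 = 0.079076 mol
Divide by the smallest (0.052716 mol): C 1.000, H 2.000, N 1.000, O 1.500
Multiplying each by 2 gives whole numbers: C 2.00, H 4.00, N 2.00, O 3.00

C2H4N2O3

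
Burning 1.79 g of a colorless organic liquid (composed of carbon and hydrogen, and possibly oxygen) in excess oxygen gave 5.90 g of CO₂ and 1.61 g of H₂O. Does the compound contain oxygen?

mol C = 5.90 g CO₂ ÷ 44.009 g/mol = 0.1341 mol
mol H = 2 × 1.61 g H₂O ÷ 18.015 g/mol = 0.1787 mol
C and H together account for 1.790 g — essentially the entire 1.79 g sample — so the compound contains no oxygen.

no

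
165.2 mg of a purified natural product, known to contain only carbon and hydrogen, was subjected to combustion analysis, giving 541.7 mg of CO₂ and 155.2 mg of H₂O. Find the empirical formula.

C5H7

mol C = 0.5417 g CO₂ ÷ 44.009 g/mol = 0.012309 mol
mol H = 2 × 0.1552 g H₂O ÷ 18.015 g/mol = 0.017230 mol
Divide by the smallest (0.012309 mol): C 1.000, H 1.400
Multiplying each by 5 gives whole numbers: C 5.00, H 7.00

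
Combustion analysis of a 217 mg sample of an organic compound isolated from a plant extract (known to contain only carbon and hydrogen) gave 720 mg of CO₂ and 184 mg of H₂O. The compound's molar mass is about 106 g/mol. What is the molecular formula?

mol C = 0.720 g CO₂ ÷ 44.009 g/mol = 0.01636 mol
mol H = 2 × 0.184 g H₂O ÷ 18.015 g/mol = 0.02043 mol
Divide by the smallest (0.01636 mol): C 1.000, H 1.249
Multiplying each by 4 gives whole numbers: C 4.00, H 4.99
Empirical formula: C4H5
Empirical-formula mass = 53.08 g/mol; 106 ÷ 53.08 ≈ 2, so the molecular formula is C8H10.

C8H10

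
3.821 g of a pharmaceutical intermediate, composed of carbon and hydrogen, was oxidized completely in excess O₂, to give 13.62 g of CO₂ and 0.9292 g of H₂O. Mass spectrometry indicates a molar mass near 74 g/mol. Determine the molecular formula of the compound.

mol C = 13.62 g CO₂ ÷ 44.009 g/mol = 0.30948 mol
mol H = 2 × 0.9292 g H₂O ÷ 18.015 g/mol = 0.10316 mol
Divide by the smallest (0.10316 mol): C 3.000, H 1.000
Empirical formula: C3H
Empirical-formula mass = 37.04 g/mol; 74 ÷ 37.04 ≈ 2, so the molecular formula is C6H2.

C6H2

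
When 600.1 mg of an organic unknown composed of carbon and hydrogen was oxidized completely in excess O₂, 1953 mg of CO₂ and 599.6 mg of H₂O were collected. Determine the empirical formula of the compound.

mol C = 1.953 g CO₂ ÷ 44.009 g/mol = 0.044377 mol
mol H = 2 × 0.5996 g H₂O ÷ 18.015 g/mol = 0.066567 mol
Divide by the smallest (0.044377 mol): C 1.000, H 1.500
Multiplying each by 2 gives whole numbers: C 2.00, H 3.00

C2H3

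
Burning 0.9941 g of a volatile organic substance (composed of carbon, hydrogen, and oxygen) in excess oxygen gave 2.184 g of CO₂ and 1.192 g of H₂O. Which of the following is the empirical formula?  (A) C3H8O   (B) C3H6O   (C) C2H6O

mol C = 2.184 g CO₂ ÷ 44.009 g/mol = 0.049626 mol
mol H = 2 × 1.192 g H₂O ÷ 18.015 g/mol = 0.13233 mol
mass O = 0.9941 − (0.59606 + 0.13339) = 0.26465 g → mol O = 0.26465 ÷ 15.999 = 0.016541 mol
Divide by the smallest (0.016541 mol): C 3.000, H 8.000, O 1.000

(A) C3H8O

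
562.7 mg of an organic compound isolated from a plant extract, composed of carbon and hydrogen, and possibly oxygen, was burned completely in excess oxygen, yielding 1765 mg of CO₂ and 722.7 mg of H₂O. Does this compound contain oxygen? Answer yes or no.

no

mol C = 1.765 g CO₂ ÷ 44.009 g/mol = 0.040105 mol
mol H = 2 × 0.7227 g H₂O ÷ 18.015 g/mol = 0.080233 mol
C and H together account for 0.56258 g — essentially the entire 0.5627 g sample — so the compound contains no oxygen.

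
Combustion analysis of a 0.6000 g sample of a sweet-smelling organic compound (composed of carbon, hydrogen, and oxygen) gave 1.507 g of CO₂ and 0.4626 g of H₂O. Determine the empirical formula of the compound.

mol C = 1.507 g CO₂ ÷ 44.009 g/mol = 0.034243 mol
mol H = 2 × 0.4626 g H₂O ÷ 18.015 g/mol = 0.051357 mol
mass O = 0.6000 − (0.41129 + 0.051768) = 0.13694 g → mol O = 0.13694 ÷ 15.999 = 0.0085592 mol
Divide by the smallest (0.0085592 mol): C 4.001, H 6.000, O 1.000

C4H6O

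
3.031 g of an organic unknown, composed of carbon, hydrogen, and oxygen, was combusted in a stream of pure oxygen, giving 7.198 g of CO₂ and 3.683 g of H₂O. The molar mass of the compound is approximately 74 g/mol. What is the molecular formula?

mol C = 7.198 g CO₂ ÷ 44.009 g/mol = 0.16356 mol
mol H = 2 × 3.683 g H₂O ÷ 18.015 g/mol = 0.40888 mol
mass O = 3.031 − (1.9645 + 0.41215) = 0.65436 g → mol O = 0.65436 ÷ 15.999 = 0.040900 mol
Divide by the smallest (0.040900 mol): C 3.999, H 9.997, O 1.000
Empirical formula: C4H10O
Empirical-formula mass = 74.12 g/mol; 74 ÷ 74.12 ≈ 1, so the molecular formula is C4H10O.

C4H10O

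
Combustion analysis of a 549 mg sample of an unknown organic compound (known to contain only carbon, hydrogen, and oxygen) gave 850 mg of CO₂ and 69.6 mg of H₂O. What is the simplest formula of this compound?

C5H2O5

mol C = 0.850 g CO₂ ÷ 44.009 g/mol = 0.01931 mol
mol H = 2 × 0.0696 g H₂O ÷ 18.015 g/mol = 0.007727 mol
mass O = 0.549 − (0.2320 + 0.007789) = 0.3092 g → mol O = 0.3092 ÷ 15.999 = 0.01933 mol
Divide by the smallest (0.007727 mol): C 2.500, H 1.000, O 2.501
Multiplying each by 2 gives whole numbers: C 5.00, H 2.00, O 5.00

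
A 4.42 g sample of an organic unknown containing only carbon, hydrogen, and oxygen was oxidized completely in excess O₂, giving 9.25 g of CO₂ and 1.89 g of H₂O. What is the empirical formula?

C2H2O

mol C = 9.25 g CO₂ ÷ 44.009 g/mol = 0.2102 mol
mol H = 2 × 1.89 g H₂O ÷ 18.015 g/mol = 0.2098 mol
mass O = 4.42 − (2.525 + 0.2115) = 1.684 g → mol O = 1.684 ÷ 15.999 = 0.1053 mol
Divide by the smallest (0.1053 mol): C 1.997, H 1.993, O 1.000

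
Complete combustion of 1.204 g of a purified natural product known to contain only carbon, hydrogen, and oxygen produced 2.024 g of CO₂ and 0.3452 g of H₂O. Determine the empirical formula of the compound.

mol C = 2.024 g CO₂ ÷ 44.009 g/mol = 0.045991 mol
mol H = 2 × 0.3452 g H₂O ÷ 18.015 g/mol = 0.038324 mol
mass O = 1.204 − (0.55239 + 0.038630) = 0.61298 g → mol O = 0.61298 ÷ 15.999 = 0.038313 mol
Divide by the smallest (0.038313 mol): C 1.200, H 1.000, O 1.000
Multiplying each by 5 gives whole numbers: C 6.00, H 5.00, O 5.00

C6H5O5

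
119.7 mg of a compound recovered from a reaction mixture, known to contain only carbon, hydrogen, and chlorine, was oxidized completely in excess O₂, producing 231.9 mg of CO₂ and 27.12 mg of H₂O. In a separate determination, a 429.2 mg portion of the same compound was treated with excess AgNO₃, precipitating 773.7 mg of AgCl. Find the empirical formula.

C7H4Cl2

mol C = 0.2319 g CO₂ ÷ 44.009 g/mol = 0.0052694 mol
mol H = 2 × 0.02712 g H₂O ÷ 18.015 g/mol = 0.0030108 mol
From the AgCl data: mol Cl per gram of compound = (0.7737 ÷ 143.318) ÷ 0.4292 = 0.012578 mol/g, so in the 0.1197 g combustion sample mol Cl = 0.0015056 mol
Divide by the smallest (0.0015056 mol): C 3.500, H 2.000, Cl 1.000
Multiplying each by 2 gives whole numbers: C 7.00, H 4.00, Cl 2.00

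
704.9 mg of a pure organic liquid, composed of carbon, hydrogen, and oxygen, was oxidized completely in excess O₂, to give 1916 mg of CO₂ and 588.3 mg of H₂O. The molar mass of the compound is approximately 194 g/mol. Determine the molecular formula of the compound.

C12H18O2

mol C = 1.916 g CO₂ ÷ 44.009 g/mol = 0.043537 mol
mol H = 2 × 0.5883 g H₂O ÷ 18.015 g/mol = 0.065312 mol
mass O = 0.7049 − (0.52292 + 0.065835) = 0.11615 g → mol O = 0.11615 ÷ 15.999 = 0.0072597 mol
Divide by the smallest (0.0072597 mol): C 5.997, H 8.997, O 1.000
Empirical formula: C6H9O
Empirical-formula mass = 97.14 g/mol; 194 ÷ 97.14 ≈ 2, so the molecular formula is C12H18O2.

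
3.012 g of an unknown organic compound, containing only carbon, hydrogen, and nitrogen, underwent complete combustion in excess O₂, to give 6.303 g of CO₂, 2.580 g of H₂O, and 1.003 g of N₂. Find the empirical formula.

mol C = 6.303 g CO₂ ÷ 44.009 g/mol = 0.14322 mol
mol H = 2 × 2.580 g H₂O ÷ 18.015 g/mol = 0.28643 mol
mol N = 2 × 1.003 g N₂ ÷ 28.014 g/mol = 0.071607 mol
Divide by the smallest (0.071607 mol): C 2.000, H 4.000, N 1.000

C2H4N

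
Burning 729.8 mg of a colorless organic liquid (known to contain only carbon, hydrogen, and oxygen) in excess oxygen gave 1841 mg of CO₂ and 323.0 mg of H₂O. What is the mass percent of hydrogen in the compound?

mol C = 1.841 g CO₂ ÷ 44.009 g/mol = 0.041832 mol
mol H = 2 × 0.3230 g H₂O ÷ 18.015 g/mol = 0.035859 mol
mass O = 0.7298 − (0.50245 + 0.036146) = 0.19121 g → mol O = 0.19121 ÷ 15.999 = 0.011951 mol
mass % H = 0.036146 g ÷ 0.7298 g × 100%

4.95%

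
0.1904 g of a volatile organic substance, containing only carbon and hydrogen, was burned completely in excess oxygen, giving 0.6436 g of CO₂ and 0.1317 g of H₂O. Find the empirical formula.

mol C = 0.6436 g CO₂ ÷ 44.009 g/mol = 0.014624 mol
mol H = 2 × 0.1317 g H₂O ÷ 18.015 g/mol = 0.014621 mol
Divide by the smallest (0.014621 mol): C 1.000, H 1.000

CH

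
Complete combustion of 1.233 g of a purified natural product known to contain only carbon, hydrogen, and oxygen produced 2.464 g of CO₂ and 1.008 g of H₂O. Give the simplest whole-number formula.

C2H4O

mol C = 2.464 g CO₂ ÷ 44.009 g/mol = 0.055989 mol
mol H = 2 × 1.008 g H₂O ÷ 18.015 g/mol = 0.11191 mol
mass O = 1.233 − (0.67248 + 0.11280) = 0.44772 g → mol O = 0.44772 ÷ 15.999 = 0.027984 mol
Divide by the smallest (0.027984 mol): C 2.001, H 3.999, O 1.000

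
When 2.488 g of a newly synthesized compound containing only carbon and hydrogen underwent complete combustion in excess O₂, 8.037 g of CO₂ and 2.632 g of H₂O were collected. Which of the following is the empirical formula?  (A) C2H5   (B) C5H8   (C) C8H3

mol C = 8.037 g CO₂ ÷ 44.009 g/mol = 0.18262 mol
mol H = 2 × 2.632 g H₂O ÷ 18.015 g/mol = 0.29220 mol
Divide by the smallest (0.18262 mol): C 1.000, H 1.600
Multiplying each by 5 gives whole numbers: C 5.00, H 8.00

(B) C5H8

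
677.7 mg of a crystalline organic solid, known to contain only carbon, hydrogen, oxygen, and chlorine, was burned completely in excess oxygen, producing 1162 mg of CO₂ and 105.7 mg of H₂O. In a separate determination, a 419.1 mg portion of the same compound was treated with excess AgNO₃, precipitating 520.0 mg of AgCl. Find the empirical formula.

C9H4Cl2O3

mol C = 1.162 g CO₂ ÷ 44.009 g/mol = 0.026404 mol
mol H = 2 × 0.1057 g H₂O ÷ 18.015 g/mol = 0.011735 mol
From the AgCl data: mol Cl per gram of compound = (0.5200 ÷ 143.318) ÷ 0.4191 = 0.0086573 mol/g, so in the 0.6777 g combustion sample mol Cl = 0.0058671 mol
mass O = 0.6777 − (0.31713 + 0.011829 + 0.20799) = 0.14075 g → mol O = 0.14075 ÷ 15.999 = 0.0087973 mol
Divide by the smallest (0.0058671 mol): C 4.500, H 2.000, Cl 1.000, O 1.499
Multiplying each by 2 gives whole numbers: C 9.00, H 4.00, Cl 2.00, O 3.00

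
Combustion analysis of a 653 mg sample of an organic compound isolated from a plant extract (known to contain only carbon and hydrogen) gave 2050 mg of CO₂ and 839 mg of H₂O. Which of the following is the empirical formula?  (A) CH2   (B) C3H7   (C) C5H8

(A) CH2

mol C = 2.05 g CO₂ ÷ 44.009 g/mol = 0.04658 mol
mol H = 2 × 0.839 g H₂O ÷ 18.015 g/mol = 0.09314 mol
Divide by the smallest (0.04658 mol): C 1.000, H 2.000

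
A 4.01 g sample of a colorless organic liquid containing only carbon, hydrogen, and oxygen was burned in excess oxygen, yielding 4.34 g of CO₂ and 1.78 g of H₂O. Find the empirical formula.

C3H6O5

mol C = 4.34 g CO₂ ÷ 44.009 g/mol = 0.09862 mol
mol H = 2 × 1.78 g H₂O ÷ 18.015 g/mol = 0.1976 mol
mass O = 4.01 − (1.184 + 0.1992) = 2.626 g → mol O = 2.626 ÷ 15.999 = 0.1642 mol
Divide by the smallest (0.09862 mol): C 1.000, H 2.004, O 1.665
Multiplying each by 3 gives whole numbers: C 3.00, H 6.01, O 4.99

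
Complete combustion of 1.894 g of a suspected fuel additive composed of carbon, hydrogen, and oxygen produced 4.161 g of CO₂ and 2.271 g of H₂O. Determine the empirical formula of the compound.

C3H8O

mol C = 4.161 g CO₂ ÷ 44.009 g/mol = 0.094549 mol
mol H = 2 × 2.271 g H₂O ÷ 18.015 g/mol = 0.25212 mol
mass O = 1.894 − (1.1356 + 0.25414) = 0.50423 g → mol O = 0.50423 ÷ 15.999 = 0.031517 mol
Divide by the smallest (0.031517 mol): C 3.000, H 8.000, O 1.000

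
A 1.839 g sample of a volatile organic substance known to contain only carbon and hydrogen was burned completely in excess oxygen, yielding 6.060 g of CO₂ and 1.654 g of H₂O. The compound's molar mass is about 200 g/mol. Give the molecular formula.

C15H20

mol C = 6.060 g CO₂ ÷ 44.009 g/mol = 0.13770 mol
mol H = 2 × 1.654 g H₂O ÷ 18.015 g/mol = 0.18362 mol
Divide by the smallest (0.13770 mol): C 1.000, H 1.334
Multiplying each by 3 gives whole numbers: C 3.00, H 4.00
Empirical formula: C3H4
Empirical-formula mass = 40.06 g/mol; 200 ÷ 40.06 ≈ 5, so the molecular formula is C15H20.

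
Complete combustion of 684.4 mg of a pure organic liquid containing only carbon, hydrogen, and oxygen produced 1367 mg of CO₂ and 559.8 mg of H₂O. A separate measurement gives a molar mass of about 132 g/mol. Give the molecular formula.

mol C = 1.367 g CO₂ ÷ 44.009 g/mol = 0.031062 mol
mol H = 2 × 0.5598 g H₂O ÷ 18.015 g/mol = 0.062148 mol
mass O = 0.6844 − (0.37308 + 0.062645) = 0.24867 g → mol O = 0.24867 ÷ 15.999 = 0.015543 mol
Divide by the smallest (0.015543 mol): C 1.998, H 3.998, O 1.000
Empirical formula: C2H4O
Empirical-formula mass = 44.05 g/mol; 132 ÷ 44.05 ≈ 3, so the molecular formula is C6H12O3.

C6H12O3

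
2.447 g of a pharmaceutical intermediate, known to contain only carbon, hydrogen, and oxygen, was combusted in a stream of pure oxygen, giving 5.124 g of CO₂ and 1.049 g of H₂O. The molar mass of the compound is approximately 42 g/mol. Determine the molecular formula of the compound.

mol C = 5.124 g CO₂ ÷ 44.009 g/mol = 0.11643 mol
mol H = 2 × 1.049 g H₂O ÷ 18.015 g/mol = 0.11646 mol
mass O = 2.447 − (1.3984 + 0.11739) = 0.93116 g → mol O = 0.93116 ÷ 15.999 = 0.058201 mol
Divide by the smallest (0.058201 mol): C 2.000, H 2.001, O 1.000
Empirical formula: C2H2O
Empirical-formula mass = 42.04 g/mol; 42 ÷ 42.04 ≈ 1, so the molecular formula is C2H2O.

C2H2O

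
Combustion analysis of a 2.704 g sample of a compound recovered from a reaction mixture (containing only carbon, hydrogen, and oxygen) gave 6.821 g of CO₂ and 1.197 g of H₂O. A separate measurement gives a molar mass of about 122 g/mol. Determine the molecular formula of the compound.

mol C = 6.821 g CO₂ ÷ 44.009 g/mol = 0.15499 mol
mol H = 2 × 1.197 g H₂O ÷ 18.015 g/mol = 0.13289 mol
mass O = 2.704 − (1.8616 + 0.13395) = 0.70845 g → mol O = 0.70845 ÷ 15.999 = 0.044281 mol
Divide by the smallest (0.044281 mol): C 3.500, H 3.001, O 1.000
Multiplying each by 2 gives whole numbers: C 7.00, H 6.00, O 2.00
Empirical formula: C7H6O2
Empirical-formula mass = 122.12 g/mol; 122 ÷ 122.12 ≈ 1, so the molecular formula is C7H6O2.

C7H6O2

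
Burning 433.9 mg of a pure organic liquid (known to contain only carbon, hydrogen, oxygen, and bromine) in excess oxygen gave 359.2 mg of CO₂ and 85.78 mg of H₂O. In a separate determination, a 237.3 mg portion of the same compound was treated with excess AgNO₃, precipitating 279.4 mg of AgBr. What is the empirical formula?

C6H7Br2O5

mol C = 0.3592 g CO₂ ÷ 44.009 g/mol = 0.0081620 mol
mol H = 2 × 0.08578 g H₂O ÷ 18.015 g/mol = 0.0095232 mol
From the AgBr data: mol Br per gram of compound = (0.2794 ÷ 187.772) ÷ 0.2373 = 0.0062704 mol/g, so in the 0.4339 g combustion sample mol Br = 0.0027207 mol
mass O = 0.4339 − (0.098033 + 0.0095994 + 0.21740) = 0.10887 g → mol O = 0.10887 ÷ 15.999 = 0.0068047 mol
Divide by the smallest (0.0027207 mol): C 3.000, H 3.500, Br 1.000, O 2.501
Multiplying each by 2 gives whole numbers: C 6.00, H 7.00, Br 2.00, O 5.00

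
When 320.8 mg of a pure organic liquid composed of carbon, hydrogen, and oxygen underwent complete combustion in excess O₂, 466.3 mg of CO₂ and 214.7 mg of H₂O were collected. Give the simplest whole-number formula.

C4H9O4

mol C = 0.4663 g CO₂ ÷ 44.009 g/mol = 0.010596 mol
mol H = 2 × 0.2147 g H₂O ÷ 18.015 g/mol = 0.023836 mol
mass O = 0.3208 − (0.12726 + 0.024026) = 0.16951 g → mol O = 0.16951 ÷ 15.999 = 0.010595 mol
Divide by the smallest (0.010595 mol): C 1.000, H 2.250, O 1.000
Multiplying each by 4 gives whole numbers: C 4.00, H 9.00, O 4.00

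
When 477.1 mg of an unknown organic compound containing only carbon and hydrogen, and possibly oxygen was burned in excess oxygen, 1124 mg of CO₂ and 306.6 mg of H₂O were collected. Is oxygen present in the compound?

yes

mol C = 1.124 g CO₂ ÷ 44.009 g/mol = 0.025540 mol
mol H = 2 × 0.3066 g H₂O ÷ 18.015 g/mol = 0.034038 mol
C and H account for only 0.34107 g of the 0.4771 g sample; the remaining 0.13603 g must be oxygen.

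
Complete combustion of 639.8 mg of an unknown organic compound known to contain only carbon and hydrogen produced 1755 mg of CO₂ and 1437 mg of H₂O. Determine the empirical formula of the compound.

CH4

mol C = 1.755 g CO₂ ÷ 44.009 g/mol = 0.039878 mol
mol H = 2 × 1.437 g H₂O ÷ 18.015 g/mol = 0.15953 mol
Divide by the smallest (0.039878 mol): C 1.000, H 4.001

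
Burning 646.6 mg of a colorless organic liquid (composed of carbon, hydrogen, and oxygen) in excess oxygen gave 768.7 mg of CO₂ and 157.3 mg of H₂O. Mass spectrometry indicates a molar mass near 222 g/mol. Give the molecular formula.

C6H6O9

mol C = 0.7687 g CO₂ ÷ 44.009 g/mol = 0.017467 mol
mol H = 2 × 0.1573 g H₂O ÷ 18.015 g/mol = 0.017463 mol
mass O = 0.6466 − (0.20979 + 0.017603) = 0.41920 g → mol O = 0.41920 ÷ 15.999 = 0.026202 mol
Divide by the smallest (0.017463 mol): C 1.000, H 1.000, O 1.500
Multiplying each by 2 gives whole numbers: C 2.00, H 2.00, O 3.00
Empirical formula: C2H2O3
Empirical-formula mass = 74.03 g/mol; 222 ÷ 74.03 ≈ 3, so the molecular formula is C6H6O9.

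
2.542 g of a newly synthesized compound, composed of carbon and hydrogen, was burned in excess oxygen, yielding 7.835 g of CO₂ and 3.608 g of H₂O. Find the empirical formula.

C4H9

mol C = 7.835 g CO₂ ÷ 44.009 g/mol = 0.17803 mol
mol H = 2 × 3.608 g H₂O ÷ 18.015 g/mol = 0.40056 mol
Divide by the smallest (0.17803 mol): C 1.000, H 2.250
Multiplying each by 4 gives whole numbers: C 4.00, H 9.00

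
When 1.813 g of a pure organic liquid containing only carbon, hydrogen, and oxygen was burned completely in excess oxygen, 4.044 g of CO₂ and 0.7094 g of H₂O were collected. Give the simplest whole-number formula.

mol C = 4.044 g CO₂ ÷ 44.009 g/mol = 0.091890 mol
mol H = 2 × 0.7094 g H₂O ÷ 18.015 g/mol = 0.078757 mol
mass O = 1.813 − (1.1037 + 0.079387) = 0.62992 g → mol O = 0.62992 ÷ 15.999 = 0.039372 mol
Divide by the smallest (0.039372 mol): C 2.334, H 2.000, O 1.000
Multiplying each by 3 gives whole numbers: C 7.00, H 6.00, O 3.00

C7H6O3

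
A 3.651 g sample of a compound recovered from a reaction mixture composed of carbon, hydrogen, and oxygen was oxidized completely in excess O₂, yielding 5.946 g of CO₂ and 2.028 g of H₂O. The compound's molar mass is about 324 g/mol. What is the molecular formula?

mol C = 5.946 g CO₂ ÷ 44.009 g/mol = 0.13511 mol
mol H = 2 × 2.028 g H₂O ÷ 18.015 g/mol = 0.22515 mol
mass O = 3.651 − (1.6228 + 0.22695) = 1.8013 g → mol O = 1.8013 ÷ 15.999 = 0.11259 mol
Divide by the smallest (0.11259 mol): C 1.200, H 2.000, O 1.000
Multiplying each by 5 gives whole numbers: C 6.00, H 10.00, O 5.00
Empirical formula: C6H10O5
Empirical-formula mass = 162.14 g/mol; 324 ÷ 162.14 ≈ 2, so the molecular formula is C12H20O10.

C12H20O10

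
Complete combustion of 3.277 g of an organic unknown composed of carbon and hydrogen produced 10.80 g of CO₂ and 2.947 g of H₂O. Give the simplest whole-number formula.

mol C = 10.80 g CO₂ ÷ 44.009 g/mol = 0.24540 mol
mol H = 2 × 2.947 g H₂O ÷ 18.015 g/mol = 0.32717 mol
Divide by the smallest (0.24540 mol): C 1.000, H 1.333
Multiplying each by 3 gives whole numbers: C 3.00, H 4.00

C3H4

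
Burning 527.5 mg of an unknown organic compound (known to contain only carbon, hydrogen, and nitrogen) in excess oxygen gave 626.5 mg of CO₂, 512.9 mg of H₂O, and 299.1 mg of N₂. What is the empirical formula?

mol C = 0.6265 g CO₂ ÷ 44.009 g/mol = 0.014236 mol
mol H = 2 × 0.5129 g H₂O ÷ 18.015 g/mol = 0.056941 mol
mol N = 2 × 0.2991 g N₂ ÷ 28.014 g/mol = 0.021354 mol
Divide by the smallest (0.014236 mol): C 1.000, H 4.000, N 1.500
Multiplying each by 2 gives whole numbers: C 2.00, H 8.00, N 3.00

C2H8N3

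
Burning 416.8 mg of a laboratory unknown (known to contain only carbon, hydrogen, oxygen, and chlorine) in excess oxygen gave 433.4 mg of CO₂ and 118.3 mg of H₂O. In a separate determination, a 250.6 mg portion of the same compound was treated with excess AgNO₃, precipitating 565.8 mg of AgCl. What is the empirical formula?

C3H4Cl2O

mol C = 0.4334 g CO₂ ÷ 44.009 g/mol = 0.0098480 mol
mol H = 2 × 0.1183 g H₂O ÷ 18.015 g/mol = 0.013133 mol
From the AgCl data: mol Cl per gram of compound = (0.5658 ÷ 143.318) ÷ 0.2506 = 0.015754 mol/g, so in the 0.4168 g combustion sample mol Cl = 0.0065661 mol
mass O = 0.4168 − (0.11828 + 0.013239 + 0.23277) = 0.052508 g → mol O = 0.052508 ÷ 15.999 = 0.0032820 mol
Divide by the smallest (0.0032820 mol): C 3.001, H 4.002, Cl 2.001, O 1.000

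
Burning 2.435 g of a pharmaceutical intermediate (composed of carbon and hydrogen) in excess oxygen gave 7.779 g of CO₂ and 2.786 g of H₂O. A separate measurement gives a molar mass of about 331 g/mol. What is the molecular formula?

mol C = 7.779 g CO₂ ÷ 44.009 g/mol = 0.17676 mol
mol H = 2 × 2.786 g H₂O ÷ 18.015 g/mol = 0.30930 mol
Divide by the smallest (0.17676 mol): C 1.000, H 1.750
Multiplying each by 4 gives whole numbers: C 4.00, H 7.00
Empirical formula: C4H7
Empirical-formula mass = 55.10 g/mol; 331 ÷ 55.10 ≈ 6, so the molecular formula is C24H42.

C24H42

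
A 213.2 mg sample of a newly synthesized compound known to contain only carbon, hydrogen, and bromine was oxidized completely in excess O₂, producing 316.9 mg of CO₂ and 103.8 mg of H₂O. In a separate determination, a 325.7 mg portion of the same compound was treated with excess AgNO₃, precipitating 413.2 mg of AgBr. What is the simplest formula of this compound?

mol C = 0.3169 g CO₂ ÷ 44.009 g/mol = 0.0072008 mol
mol H = 2 × 0.1038 g H₂O ÷ 18.015 g/mol = 0.011524 mol
From the AgBr data: mol Br per gram of compound = (0.4132 ÷ 187.772) ÷ 0.3257 = 0.0067563 mol/g, so in the 0.2132 g combustion sample mol Br = 0.0014405 mol
Divide by the smallest (0.0014405 mol): C 4.999, H 8.000, Br 1.000

C5H8Br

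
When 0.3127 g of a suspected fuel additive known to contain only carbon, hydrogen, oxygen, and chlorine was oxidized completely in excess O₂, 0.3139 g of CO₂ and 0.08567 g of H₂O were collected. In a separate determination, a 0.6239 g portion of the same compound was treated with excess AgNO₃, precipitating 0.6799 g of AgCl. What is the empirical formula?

mol C = 0.3139 g CO₂ ÷ 44.009 g/mol = 0.0071326 mol
mol H = 2 × 0.08567 g H₂O ÷ 18.015 g/mol = 0.0095110 mol
From the AgCl data: mol Cl per gram of compound = (0.6799 ÷ 143.318) ÷ 0.6239 = 0.0076038 mol/g, so in the 0.3127 g combustion sample mol Cl = 0.0023777 mol
mass O = 0.3127 − (0.085670 + 0.0095871 + 0.084289) = 0.13315 g → mol O = 0.13315 ÷ 15.999 = 0.0083226 mol
Divide by the smallest (0.0023777 mol): C 3.000, H 4.000, Cl 1.000, O 3.500
Multiplying each by 2 gives whole numbers: C 6.00, H 8.00, Cl 2.00, O 7.00

C6H8Cl2O7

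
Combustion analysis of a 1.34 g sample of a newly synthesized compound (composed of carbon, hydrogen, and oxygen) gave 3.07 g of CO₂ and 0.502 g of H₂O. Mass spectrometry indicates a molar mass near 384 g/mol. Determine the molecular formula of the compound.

mol C = 3.07 g CO₂ ÷ 44.009 g/mol = 0.06976 mol
mol H = 2 × 0.502 g H₂O ÷ 18.015 g/mol = 0.05573 mol
mass O = 1.34 − (0.8379 + 0.05618) = 0.4460 g → mol O = 0.4460 ÷ 15.999 = 0.02787 mol
Divide by the smallest (0.02787 mol): C 2.503, H 1.999, O 1.000
Multiplying each by 2 gives whole numbers: C 5.01, H 4.00, O 2.00
Empirical formula: C5H4O2
Empirical-formula mass = 96.08 g/mol; 384 ÷ 96.08 ≈ 4, so the molecular formula is C20H16O8.

C20H16O8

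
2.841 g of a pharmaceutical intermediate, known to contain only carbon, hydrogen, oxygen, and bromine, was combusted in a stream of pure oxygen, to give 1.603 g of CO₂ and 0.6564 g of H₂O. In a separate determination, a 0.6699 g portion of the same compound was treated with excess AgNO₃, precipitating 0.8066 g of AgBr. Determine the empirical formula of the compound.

C2H4BrO3

mol C = 1.603 g CO₂ ÷ 44.009 g/mol = 0.036424 mol
mol H = 2 × 0.6564 g H₂O ÷ 18.015 g/mol = 0.072873 mol
From the AgBr data: mol Br per gram of compound = (0.8066 ÷ 187.772) ÷ 0.6699 = 0.0064124 mol/g, so in the 2.841 g combustion sample mol Br = 0.018217 mol
mass O = 2.841 − (0.43749 + 0.073456 + 1.4557) = 0.87440 g → mol O = 0.87440 ÷ 15.999 = 0.054653 mol
Divide by the smallest (0.018217 mol): C 1.999, H 4.000, Br 1.000, O 3.000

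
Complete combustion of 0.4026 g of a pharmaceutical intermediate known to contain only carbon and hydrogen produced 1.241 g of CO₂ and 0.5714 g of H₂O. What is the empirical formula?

C4H9

mol C = 1.241 g CO₂ ÷ 44.009 g/mol = 0.028199 mol
mol H = 2 × 0.5714 g H₂O ÷ 18.015 g/mol = 0.063436 mol
Divide by the smallest (0.028199 mol): C 1.000, H 2.250
Multiplying each by 4 gives whole numbers: C 4.00, H 9.00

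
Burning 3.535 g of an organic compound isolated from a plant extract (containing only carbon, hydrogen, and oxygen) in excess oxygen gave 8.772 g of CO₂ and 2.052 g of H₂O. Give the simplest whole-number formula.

mol C = 8.772 g CO₂ ÷ 44.009 g/mol = 0.19932 mol
mol H = 2 × 2.052 g H₂O ÷ 18.015 g/mol = 0.22781 mol
mass O = 3.535 − (2.3941 + 0.22963) = 0.91130 g → mol O = 0.91130 ÷ 15.999 = 0.056960 mol
Divide by the smallest (0.056960 mol): C 3.499, H 3.999, O 1.000
Multiplying each by 2 gives whole numbers: C 7.00, H 8.00, O 2.00

C7H8O2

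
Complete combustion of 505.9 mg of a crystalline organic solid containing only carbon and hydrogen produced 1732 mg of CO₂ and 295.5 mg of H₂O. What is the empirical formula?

C6H5

mol C = 1.732 g CO₂ ÷ 44.009 g/mol = 0.039356 mol
mol H = 2 × 0.2955 g H₂O ÷ 18.015 g/mol = 0.032806 mol
Divide by the smallest (0.032806 mol): C 1.200, H 1.000
Multiplying each by 5 gives whole numbers: C 6.00, H 5.00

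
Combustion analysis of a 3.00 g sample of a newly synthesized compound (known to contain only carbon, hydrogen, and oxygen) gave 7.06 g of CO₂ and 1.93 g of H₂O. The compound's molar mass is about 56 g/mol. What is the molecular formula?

mol C = 7.06 g CO₂ ÷ 44.009 g/mol = 0.1604 mol
mol H = 2 × 1.93 g H₂O ÷ 18.015 g/mol = 0.2143 mol
mass O = 3.00 − (1.927 + 0.2160) = 0.8572 g → mol O = 0.8572 ÷ 15.999 = 0.05358 mol
Divide by the smallest (0.05358 mol): C 2.994, H 3.999, O 1.000
Empirical formula: C3H4O
Empirical-formula mass = 56.06 g/mol; 56 ÷ 56.06 ≈ 1, so the molecular formula is C3H4O.

C3H4O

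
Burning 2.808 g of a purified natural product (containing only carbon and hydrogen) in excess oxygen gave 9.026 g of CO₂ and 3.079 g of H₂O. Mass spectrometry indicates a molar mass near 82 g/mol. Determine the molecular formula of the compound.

C6H10

mol C = 9.026 g CO₂ ÷ 44.009 g/mol = 0.20509 mol
mol H = 2 × 3.079 g H₂O ÷ 18.015 g/mol = 0.34183 mol
Divide by the smallest (0.20509 mol): C 1.000, H 1.667
Multiplying each by 3 gives whole numbers: C 3.00, H 5.00
Empirical formula: C3H5
Empirical-formula mass = 41.07 g/mol; 82 ÷ 41.07 ≈ 2, so the molecular formula is C6H10.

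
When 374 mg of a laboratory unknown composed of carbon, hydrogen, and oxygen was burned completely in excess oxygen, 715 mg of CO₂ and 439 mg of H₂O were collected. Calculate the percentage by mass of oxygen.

34.7%

mol C = 0.715 g CO₂ ÷ 44.009 g/mol = 0.01625 mol
mol H = 2 × 0.439 g H₂O ÷ 18.015 g/mol = 0.04874 mol
mass O = 0.374 − (0.1951 + 0.04913) = 0.1297 g → mol O = 0.1297 ÷ 15.999 = 0.008109 mol
mass % O = 0.1297 g ÷ 0.374 g × 100%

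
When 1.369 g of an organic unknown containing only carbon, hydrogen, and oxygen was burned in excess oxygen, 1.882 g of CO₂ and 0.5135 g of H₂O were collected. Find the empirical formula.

C6H8O7

mol C = 1.882 g CO₂ ÷ 44.009 g/mol = 0.042764 mol
mol H = 2 × 0.5135 g H₂O ÷ 18.015 g/mol = 0.057008 mol
mass O = 1.369 − (0.51364 + 0.057464) = 0.79790 g → mol O = 0.79790 ÷ 15.999 = 0.049872 mol
Divide by the smallest (0.042764 mol): C 1.000, H 1.333, O 1.166
Multiplying each by 6 gives whole numbers: C 6.00, H 8.00, O 7.00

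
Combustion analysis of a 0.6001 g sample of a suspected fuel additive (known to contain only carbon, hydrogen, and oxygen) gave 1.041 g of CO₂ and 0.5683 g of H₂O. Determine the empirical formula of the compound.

mol C = 1.041 g CO₂ ÷ 44.009 g/mol = 0.023654 mol
mol H = 2 × 0.5683 g H₂O ÷ 18.015 g/mol = 0.063092 mol
mass O = 0.6001 − (0.28411 + 0.063597) = 0.25239 g → mol O = 0.25239 ÷ 15.999 = 0.015775 mol
Divide by the smallest (0.015775 mol): C 1.499, H 3.999, O 1.000
Multiplying each by 2 gives whole numbers: C 3.00, H 8.00, O 2.00

C3H8O2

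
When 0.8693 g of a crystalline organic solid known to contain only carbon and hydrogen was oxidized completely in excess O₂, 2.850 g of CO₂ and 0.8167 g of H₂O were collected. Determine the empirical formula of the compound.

mol C = 2.850 g CO₂ ÷ 44.009 g/mol = 0.064759 mol
mol H = 2 × 0.8167 g H₂O ÷ 18.015 g/mol = 0.090669 mol
Divide by the smallest (0.064759 mol): C 1.000, H 1.400
Multiplying each by 5 gives whole numbers: C 5.00, H 7.00

C5H7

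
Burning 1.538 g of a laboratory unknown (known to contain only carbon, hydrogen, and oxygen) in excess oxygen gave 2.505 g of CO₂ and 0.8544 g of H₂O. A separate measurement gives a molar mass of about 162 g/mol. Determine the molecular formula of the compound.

C6H10O5

mol C = 2.505 g CO₂ ÷ 44.009 g/mol = 0.056920 mol
mol H = 2 × 0.8544 g H₂O ÷ 18.015 g/mol = 0.094854 mol
mass O = 1.538 − (0.68367 + 0.095613) = 0.75872 g → mol O = 0.75872 ÷ 15.999 = 0.047423 mol
Divide by the smallest (0.047423 mol): C 1.200, H 2.000, O 1.000
Multiplying each by 5 gives whole numbers: C 6.00, H 10.00, O 5.00
Empirical formula: C6H10O5
Empirical-formula mass = 162.14 g/mol; 162 ÷ 162.14 ≈ 1, so the molecular formula is C6H10O5.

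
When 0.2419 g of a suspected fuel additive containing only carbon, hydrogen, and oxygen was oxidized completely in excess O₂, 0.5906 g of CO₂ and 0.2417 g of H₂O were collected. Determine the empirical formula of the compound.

C4H8O

mol C = 0.5906 g CO₂ ÷ 44.009 g/mol = 0.013420 mol
mol H = 2 × 0.2417 g H₂O ÷ 18.015 g/mol = 0.026833 mol
mass O = 0.2419 − (0.16119 + 0.027048) = 0.053665 g → mol O = 0.053665 ÷ 15.999 = 0.0033543 mol
Divide by the smallest (0.0033543 mol): C 4.001, H 8.000, O 1.000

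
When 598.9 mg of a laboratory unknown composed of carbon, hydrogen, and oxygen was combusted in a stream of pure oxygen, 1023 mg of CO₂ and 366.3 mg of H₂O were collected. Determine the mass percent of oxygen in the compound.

mol C = 1.023 g CO₂ ÷ 44.009 g/mol = 0.023245 mol
mol H = 2 × 0.3663 g H₂O ÷ 18.015 g/mol = 0.040666 mol
mass O = 0.5989 − (0.27920 + 0.040991) = 0.27871 g → mol O = 0.27871 ÷ 15.999 = 0.017420 mol
mass % O = 0.27871 g ÷ 0.5989 g × 100%

46.54%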